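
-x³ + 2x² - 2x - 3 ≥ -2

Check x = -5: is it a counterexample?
Substitute x = -5 into the relation:
x = -5: LHS = -(-5)³ + 2·(-5)² - 2·(-5) - 3 = 182; 182 ≥ -2 — holds

The claim holds here, so x = -5 is not a counterexample. (A counterexample exists elsewhere, e.g. x = 0.)

Answer: No, x = -5 is not a counterexample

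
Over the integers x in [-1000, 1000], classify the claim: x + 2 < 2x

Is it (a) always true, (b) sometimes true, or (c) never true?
Holds at x = 3: LHS = 3 + 2 = 5, RHS = 2·3 = 6; 5 < 6 — holds
Fails at x = 0: LHS = 0 + 2 = 2, RHS = 2·0 = 0; 2 < 0 — FAILS
It is satisfied by some integers in the range but not all.

Answer: Sometimes true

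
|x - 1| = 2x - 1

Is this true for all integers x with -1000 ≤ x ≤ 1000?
The claim fails at x = 0:
x = 0: LHS = |0 - 1| = |-1| = 1, RHS = 2·0 - 1 = -1; 1 = -1 — FAILS

Because a single integer refutes it, the statement is false.

Answer: False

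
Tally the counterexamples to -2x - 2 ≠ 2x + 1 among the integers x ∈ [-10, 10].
Track d = LHS − RHS over the integers in [-10, 10]. Equality would need d = 0, but d changes sign only between consecutive integers, jumping over 0:
x = -1: LHS = -2·(-1) - 2 = 0, RHS = 2·(-1) + 1 = -1; 0 ≠ -1 — holds  (d = 1)
x = 0: LHS = -2·0 - 2 = -2, RHS = 2·0 + 1 = 1; -2 ≠ 1 — holds  (d = -3)
Away from these crossings d keeps a constant sign, and checking every integer in [-10, 10] confirms d ≠ 0 throughout. Hence the two sides are never equal, so the relation holds for every integer in [-10, 10].

No counterexample appears in that range.

Answer: 0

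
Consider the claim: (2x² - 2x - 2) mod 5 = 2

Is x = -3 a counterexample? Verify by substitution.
Substitute x = -3 into the relation:
x = -3: LHS = (2·(-3)² - 2·(-3) - 2) mod 5 = 22 mod 5 = 2; 2 = 2 — holds

The claim holds here, so x = -3 is not a counterexample. (A counterexample exists elsewhere, e.g. x = 0.)

Answer: No, x = -3 is not a counterexample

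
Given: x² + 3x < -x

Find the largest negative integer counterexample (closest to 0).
Testing negative integers from -1 downward:
x = -1: LHS = (-1)² + 3·(-1) = -2, RHS = -(-1) = 1; -2 < 1 — holds
x = -2: LHS = (-2)² + 3·(-2) = -2, RHS = -(-2) = 2; -2 < 2 — holds
x = -3: LHS = (-3)² + 3·(-3) = 0, RHS = -(-3) = 3; 0 < 3 — holds
x = -4: LHS = (-4)² + 3·(-4) = 4, RHS = -(-4) = 4; 4 < 4 — FAILS  ← closest negative counterexample to 0

Answer: x = -4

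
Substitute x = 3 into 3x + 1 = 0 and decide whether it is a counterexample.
Substitute x = 3 into the relation:
x = 3: LHS = 3·3 + 1 = 10; 10 = 0 — FAILS

Since the claim fails at x = 3, this value is a counterexample.

Answer: Yes, x = 3 is a counterexample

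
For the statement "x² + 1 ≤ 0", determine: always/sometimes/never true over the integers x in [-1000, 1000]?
Over all integers in [-1000, 1000], LHS − RHS is smallest at x = 0, where it equals 1:
x = 0: LHS = 0² + 1 = 1; 1 ≤ 0 — FAILS
At the ends of the range:
x = -1000: LHS = (-1000)² + 1 = 1000001; 1000001 ≤ 0 — FAILS
x = 1000: LHS = 1000² + 1 = 1000001; 1000001 ≤ 0 — FAILS
Hence LHS − RHS is never zero or negative, i.e. LHS > RHS throughout, so the claimed relation (≤) fails for every integer in [-1000, 1000].

No integer in the range satisfies it.

Answer: Never true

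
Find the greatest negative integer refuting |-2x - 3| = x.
Testing negative integers from -1 downward:
x = -1: LHS = |-2·(-1) - 3| = |-1| = 1; 1 = -1 — FAILS  ← closest negative counterexample to 0

Answer: x = -1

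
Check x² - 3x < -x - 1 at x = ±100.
x = 100: LHS = 100² - 3·100 = 9700, RHS = -100 - 1 = -101; 9700 < -101 — FAILS
x = -100: LHS = (-100)² - 3·(-100) = 10300, RHS = -(-100) - 1 = 99; 10300 < 99 — FAILS

Answer: No, fails for both x = 100 and x = -100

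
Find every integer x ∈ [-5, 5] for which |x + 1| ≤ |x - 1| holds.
Holds for: {-5, -4, -3, -2, -1, 0}
Fails for: {1, 2, 3, 4, 5}

Answer: {-5, -4, -3, -2, -1, 0}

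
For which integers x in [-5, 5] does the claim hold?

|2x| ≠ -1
An absolute value is never negative, so the left side is ≥ 0 for every x, while the right side is -1. Tightest case in [-5, 5] is x = 0:
x = 0: LHS = |2·0| = |0| = 0; 0 ≠ -1 — holds
Hence LHS − RHS is never 0, i.e. the two sides are never equal, so the relation holds for every integer in [-5, 5].

Answer: All integers in [-5, 5]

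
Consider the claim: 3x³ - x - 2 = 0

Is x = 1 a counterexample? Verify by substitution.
Substitute x = 1 into the relation:
x = 1: LHS = 3·1³ - 1 - 2 = 0; 0 = 0 — holds

The claim holds here, so x = 1 is not a counterexample. (A counterexample exists elsewhere, e.g. x = 0.)

Answer: No, x = 1 is not a counterexample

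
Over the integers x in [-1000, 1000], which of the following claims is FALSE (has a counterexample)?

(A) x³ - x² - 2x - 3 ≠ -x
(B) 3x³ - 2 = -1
(A) Track d = LHS − RHS over the integers in [-1000, 1000]. Equality would need d = 0, but d changes sign only between consecutive integers, jumping over 0:
x = 2: LHS = 2³ - 2² - 2·2 - 3 = -3; -3 ≠ -2 — holds  (d = -1)
x = 3: LHS = 3³ - 3² - 2·3 - 3 = 9; 9 ≠ -3 — holds  (d = 12)
Away from these crossings d keeps a constant sign, and checking every integer in [-1000, 1000] confirms d ≠ 0 throughout. Hence the two sides are never equal, so the relation holds for every integer in [-1000, 1000].

(B) x = 0: LHS = 3·0³ - 2 = -2; -2 = -1 — FAILS

Only (B) has a counterexample.

Answer: B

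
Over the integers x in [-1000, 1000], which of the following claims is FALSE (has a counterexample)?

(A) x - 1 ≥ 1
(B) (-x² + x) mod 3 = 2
(A) x = 0: LHS = 0 - 1 = -1; -1 ≥ 1 — FAILS
(B) x = 0: LHS = (-0² + 0) mod 3 = 0 mod 3 = 0; 0 = 2 — FAILS

Answer: Both A and B are false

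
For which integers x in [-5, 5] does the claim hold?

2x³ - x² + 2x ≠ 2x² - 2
Track d = LHS − RHS over the integers in [-5, 5]. Equality would need d = 0, but d changes sign only between consecutive integers, jumping over 0:
x = -1: LHS = 2·(-1)³ - (-1)² + 2·(-1) = -5, RHS = 2·(-1)² - 2 = 0; -5 ≠ 0 — holds  (d = -5)
x = 0: LHS = 2·0³ - 0² + 2·0 = 0, RHS = 2·0² - 2 = -2; 0 ≠ -2 — holds  (d = 2)
Away from these crossings d keeps a constant sign, and checking every integer in [-5, 5] confirms d ≠ 0 throughout. Hence the two sides are never equal, so the relation holds for every integer in [-5, 5].

Answer: All integers in [-5, 5]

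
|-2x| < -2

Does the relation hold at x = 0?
x = 0: LHS = |-2·0| = |0| = 0; 0 < -2 — FAILS

The relation fails at x = 0, so x = 0 is a counterexample.

Answer: No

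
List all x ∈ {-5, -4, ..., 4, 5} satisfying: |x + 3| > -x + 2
Holds for: {0, 1, 2, 3, 4, 5}
Fails for: {-5, -4, -3, -2, -1}

Answer: {0, 1, 2, 3, 4, 5}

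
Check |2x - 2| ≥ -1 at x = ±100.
x = 100: LHS = |2·100 - 2| = |198| = 198; 198 ≥ -1 — holds
x = -100: LHS = |2·(-100) - 2| = |-202| = 202; 202 ≥ -1 — holds

Answer: Yes, holds for both x = 100 and x = -100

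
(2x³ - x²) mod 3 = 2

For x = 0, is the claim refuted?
Substitute x = 0 into the relation:
x = 0: LHS = (2·0³ - 0²) mod 3 = 0 mod 3 = 0; 0 = 2 — FAILS

Since the claim fails at x = 0, this value is a counterexample.

Answer: Yes, x = 0 is a counterexample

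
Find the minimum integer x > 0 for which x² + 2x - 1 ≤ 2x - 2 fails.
Testing positive integers:
x = 1: LHS = 1² + 2·1 - 1 = 2, RHS = 2·1 - 2 = 0; 2 ≤ 0 — FAILS  ← smallest positive counterexample

Answer: x = 1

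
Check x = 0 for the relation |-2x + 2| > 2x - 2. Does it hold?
x = 0: LHS = |-2·0 + 2| = |2| = 2, RHS = 2·0 - 2 = -2; 2 > -2 — holds

The relation is satisfied at x = 0.

Answer: Yes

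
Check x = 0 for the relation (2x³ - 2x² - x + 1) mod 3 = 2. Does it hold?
x = 0: LHS = (2·0³ - 2·0² - 0 + 1) mod 3 = 1 mod 3 = 1; 1 = 2 — FAILS

The relation fails at x = 0, so x = 0 is a counterexample.

Answer: No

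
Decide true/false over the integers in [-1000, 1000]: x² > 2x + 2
The claim fails at x = 0:
x = 0: LHS = 0² = 0, RHS = 2·0 + 2 = 2; 0 > 2 — FAILS

Because a single integer refutes it, the statement is false.

Answer: False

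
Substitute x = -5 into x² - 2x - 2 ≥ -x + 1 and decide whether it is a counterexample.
Substitute x = -5 into the relation:
x = -5: LHS = (-5)² - 2·(-5) - 2 = 33, RHS = -(-5) + 1 = 6; 33 ≥ 6 — holds

The claim holds here, so x = -5 is not a counterexample. (A counterexample exists elsewhere, e.g. x = 0.)

Answer: No, x = -5 is not a counterexample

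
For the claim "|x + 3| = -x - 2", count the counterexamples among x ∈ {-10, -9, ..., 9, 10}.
Counterexamples in [-10, 10]: {-10, -9, -8, -7, -6, -5, -4, -3, -2, -1, 0, 1, 2, 3, 4, 5, 6, 7, 8, 9, 10}.

Counting them gives 21 values.

Answer: 21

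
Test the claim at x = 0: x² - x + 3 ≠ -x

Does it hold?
x = 0: LHS = 0² - 0 + 3 = 3, RHS = -0 = 0; 3 ≠ 0 — holds

The relation is satisfied at x = 0.

Answer: Yes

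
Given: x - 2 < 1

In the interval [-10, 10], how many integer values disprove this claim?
Counterexamples in [-10, 10]: {3, 4, 5, 6, 7, 8, 9, 10}.

Counting them gives 8 values.

Answer: 8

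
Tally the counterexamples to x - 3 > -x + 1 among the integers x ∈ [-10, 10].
Counterexamples in [-10, 10]: {-10, -9, -8, -7, -6, -5, -4, -3, -2, -1, 0, 1, 2}.

Counting them gives 13 values.

Answer: 13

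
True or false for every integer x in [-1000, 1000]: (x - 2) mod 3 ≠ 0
The claim fails at x = -1:
x = -1: LHS = ((-1) - 2) mod 3 = (-3) mod 3 = 0; 0 ≠ 0 — FAILS

Because a single integer refutes it, the statement is false.

Answer: False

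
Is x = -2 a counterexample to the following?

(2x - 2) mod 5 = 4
Substitute x = -2 into the relation:
x = -2: LHS = (2·(-2) - 2) mod 5 = (-6) mod 5 = 4; 4 = 4 — holds

The claim holds here, so x = -2 is not a counterexample. (A counterexample exists elsewhere, e.g. x = 0.)

Answer: No, x = -2 is not a counterexample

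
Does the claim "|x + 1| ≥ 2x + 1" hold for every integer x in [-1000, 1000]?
The claim fails at x = 1:
x = 1: LHS = |1 + 1| = |2| = 2, RHS = 2·1 + 1 = 3; 2 ≥ 3 — FAILS

Because a single integer refutes it, the statement is false.

Answer: False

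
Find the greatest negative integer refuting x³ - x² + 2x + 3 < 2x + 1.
Testing negative integers from -1 downward:
x = -1: LHS = (-1)³ - (-1)² + 2·(-1) + 3 = -1, RHS = 2·(-1) + 1 = -1; -1 < -1 — FAILS  ← closest negative counterexample to 0

Answer: x = -1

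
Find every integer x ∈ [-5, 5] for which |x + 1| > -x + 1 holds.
Holds for: {1, 2, 3, 4, 5}
Fails for: {-5, -4, -3, -2, -1, 0}

Answer: {1, 2, 3, 4, 5}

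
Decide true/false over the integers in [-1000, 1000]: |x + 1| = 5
The claim fails at x = 0:
x = 0: LHS = |0 + 1| = |1| = 1; 1 = 5 — FAILS

Because a single integer refutes it, the statement is false.

Answer: False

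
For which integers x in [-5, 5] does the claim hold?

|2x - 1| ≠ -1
An absolute value is never negative, so the left side is ≥ 0 for every x, while the right side is -1. Tightest case in [-5, 5] is x = 0:
x = 0: LHS = |2·0 - 1| = |-1| = 1; 1 ≠ -1 — holds
Hence LHS − RHS is never 0, i.e. the two sides are never equal, so the relation holds for every integer in [-5, 5].

Answer: All integers in [-5, 5]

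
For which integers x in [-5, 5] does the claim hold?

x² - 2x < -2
Over all integers in [-5, 5], LHS − RHS is smallest at x = 1, where it equals 1:
x = 1: LHS = 1² - 2·1 = -1; -1 < -2 — FAILS
At the ends of the range:
x = -5: LHS = (-5)² - 2·(-5) = 35; 35 < -2 — FAILS
x = 5: LHS = 5² - 2·5 = 15; 15 < -2 — FAILS
Hence LHS − RHS is never negative, i.e. LHS ≥ RHS throughout, so the claimed relation (<) fails for every integer in [-5, 5].

Answer: None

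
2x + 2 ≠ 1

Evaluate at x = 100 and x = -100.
x = 100: LHS = 2·100 + 2 = 202; 202 ≠ 1 — holds
x = -100: LHS = 2·(-100) + 2 = -198; -198 ≠ 1 — holds

Answer: Yes, holds for both x = 100 and x = -100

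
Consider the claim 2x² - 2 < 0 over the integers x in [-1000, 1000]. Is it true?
The claim fails at x = 1:
x = 1: LHS = 2·1² - 2 = 0; 0 < 0 — FAILS

Because a single integer refutes it, the statement is false.

Answer: False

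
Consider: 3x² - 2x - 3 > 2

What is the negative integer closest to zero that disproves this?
Testing negative integers from -1 downward:
x = -1: LHS = 3·(-1)² - 2·(-1) - 3 = 2; 2 > 2 — FAILS  ← closest negative counterexample to 0

Answer: x = -1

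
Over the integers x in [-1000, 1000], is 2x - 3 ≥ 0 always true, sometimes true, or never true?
Holds at x = 2: LHS = 2·2 - 3 = 1; 1 ≥ 0 — holds
Fails at x = 0: LHS = 2·0 - 3 = -3; -3 ≥ 0 — FAILS
It is satisfied by some integers in the range but not all.

Answer: Sometimes true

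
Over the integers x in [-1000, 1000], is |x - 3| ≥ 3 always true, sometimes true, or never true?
Holds at x = 0: LHS = |0 - 3| = |-3| = 3; 3 ≥ 3 — holds
Fails at x = 1: LHS = |1 - 3| = |-2| = 2; 2 ≥ 3 — FAILS
It is satisfied by some integers in the range but not all.

Answer: Sometimes true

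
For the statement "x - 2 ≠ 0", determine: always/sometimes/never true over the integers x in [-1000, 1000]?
Holds at x = 0: LHS = 0 - 2 = -2; -2 ≠ 0 — holds
Fails at x = 2: LHS = 2 - 2 = 0; 0 ≠ 0 — FAILS
It is satisfied by some integers in the range but not all.

Answer: Sometimes true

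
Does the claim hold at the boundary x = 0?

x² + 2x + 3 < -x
x = 0: LHS = 0² + 2·0 + 3 = 3, RHS = -0 = 0; 3 < 0 — FAILS

The relation fails at x = 0, so x = 0 is a counterexample.

Answer: No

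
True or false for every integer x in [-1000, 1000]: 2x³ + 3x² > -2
The claim fails at x = -2:
x = -2: LHS = 2·(-2)³ + 3·(-2)² = -4; -4 > -2 — FAILS

Because a single integer refutes it, the statement is false.

Answer: False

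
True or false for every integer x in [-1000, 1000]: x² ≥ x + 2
The claim fails at x = 0:
x = 0: LHS = 0² = 0, RHS = 0 + 2 = 2; 0 ≥ 2 — FAILS

Because a single integer refutes it, the statement is false.

Answer: False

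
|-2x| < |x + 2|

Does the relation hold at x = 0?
x = 0: LHS = |-2·0| = |0| = 0, RHS = |0 + 2| = |2| = 2; 0 < 2 — holds

The relation is satisfied at x = 0.

Answer: Yes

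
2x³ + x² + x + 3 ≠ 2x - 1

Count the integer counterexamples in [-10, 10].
Track d = LHS − RHS over the integers in [-10, 10]. Equality would need d = 0, but d changes sign only between consecutive integers, jumping over 0:
x = -2: LHS = 2·(-2)³ + (-2)² + (-2) + 3 = -11, RHS = 2·(-2) - 1 = -5; -11 ≠ -5 — holds  (d = -6)
x = -1: LHS = 2·(-1)³ + (-1)² + (-1) + 3 = 1, RHS = 2·(-1) - 1 = -3; 1 ≠ -3 — holds  (d = 4)
Away from these crossings d keeps a constant sign, and checking every integer in [-10, 10] confirms d ≠ 0 throughout. Hence the two sides are never equal, so the relation holds for every integer in [-10, 10].

No counterexample appears in that range.

Answer: 0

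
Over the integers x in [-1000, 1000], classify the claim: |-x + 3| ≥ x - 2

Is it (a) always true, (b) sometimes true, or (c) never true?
Holds at x = 0: LHS = |-0 + 3| = |3| = 3, RHS = 0 - 2 = -2; 3 ≥ -2 — holds
Fails at x = 3: LHS = |-3 + 3| = |0| = 0, RHS = 3 - 2 = 1; 0 ≥ 1 — FAILS
It is satisfied by some integers in the range but not all.

Answer: Sometimes true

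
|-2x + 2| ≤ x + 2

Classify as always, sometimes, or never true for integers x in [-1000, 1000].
Holds at x = 0: LHS = |-2·0 + 2| = |2| = 2, RHS = 0 + 2 = 2; 2 ≤ 2 — holds
Fails at x = -1: LHS = |-2·(-1) + 2| = |4| = 4, RHS = (-1) + 2 = 1; 4 ≤ 1 — FAILS
It is satisfied by some integers in the range but not all.

Answer: Sometimes true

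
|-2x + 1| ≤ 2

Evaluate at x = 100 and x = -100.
x = 100: LHS = |-2·100 + 1| = |-199| = 199; 199 ≤ 2 — FAILS
x = -100: LHS = |-2·(-100) + 1| = |201| = 201; 201 ≤ 2 — FAILS

Answer: No, fails for both x = 100 and x = -100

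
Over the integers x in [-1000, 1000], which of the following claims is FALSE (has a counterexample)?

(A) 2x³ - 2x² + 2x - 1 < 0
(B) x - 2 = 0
(A) x = 1: LHS = 2·1³ - 2·1² + 2·1 - 1 = 1; 1 < 0 — FAILS
(B) x = 0: LHS = 0 - 2 = -2; -2 = 0 — FAILS

Answer: Both A and B are false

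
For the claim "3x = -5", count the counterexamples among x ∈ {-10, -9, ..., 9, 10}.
Counterexamples in [-10, 10]: {-10, -9, -8, -7, -6, -5, -4, -3, -2, -1, 0, 1, 2, 3, 4, 5, 6, 7, 8, 9, 10}.

Counting them gives 21 values.

Answer: 21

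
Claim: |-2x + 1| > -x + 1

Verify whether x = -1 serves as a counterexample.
Substitute x = -1 into the relation:
x = -1: LHS = |-2·(-1) + 1| = |3| = 3, RHS = -(-1) + 1 = 2; 3 > 2 — holds

The claim holds here, so x = -1 is not a counterexample. (A counterexample exists elsewhere, e.g. x = 0.)

Answer: No, x = -1 is not a counterexample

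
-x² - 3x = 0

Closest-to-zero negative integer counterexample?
Testing negative integers from -1 downward:
x = -1: LHS = -(-1)² - 3·(-1) = 2; 2 = 0 — FAILS  ← closest negative counterexample to 0

Answer: x = -1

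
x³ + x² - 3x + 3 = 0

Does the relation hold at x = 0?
x = 0: LHS = 0³ + 0² - 3·0 + 3 = 3; 3 = 0 — FAILS

The relation fails at x = 0, so x = 0 is a counterexample.

Answer: No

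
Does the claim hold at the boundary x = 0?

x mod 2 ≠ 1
x = 0: LHS = 0 mod 2 = 0; 0 ≠ 1 — holds

The relation is satisfied at x = 0.

Answer: Yes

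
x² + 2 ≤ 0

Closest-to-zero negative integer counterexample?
Testing negative integers from -1 downward:
x = -1: LHS = (-1)² + 2 = 3; 3 ≤ 0 — FAILS  ← closest negative counterexample to 0

Answer: x = -1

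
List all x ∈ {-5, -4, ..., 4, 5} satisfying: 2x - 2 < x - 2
Holds for: {-5, -4, -3, -2, -1}
Fails for: {0, 1, 2, 3, 4, 5}

Answer: {-5, -4, -3, -2, -1}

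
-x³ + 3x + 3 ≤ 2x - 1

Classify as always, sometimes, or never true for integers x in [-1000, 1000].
Holds at x = 2: LHS = -2³ + 3·2 + 3 = 1, RHS = 2·2 - 1 = 3; 1 ≤ 3 — holds
Fails at x = 0: LHS = -0³ + 3·0 + 3 = 3, RHS = 2·0 - 1 = -1; 3 ≤ -1 — FAILS
It is satisfied by some integers in the range but not all.

Answer: Sometimes true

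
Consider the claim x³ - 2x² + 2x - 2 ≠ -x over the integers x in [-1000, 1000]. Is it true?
The claim fails at x = 1:
x = 1: LHS = 1³ - 2·1² + 2·1 - 2 = -1; -1 ≠ -1 — FAILS

Because a single integer refutes it, the statement is false.

Answer: False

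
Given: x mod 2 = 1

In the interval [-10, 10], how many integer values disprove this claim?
Counterexamples in [-10, 10]: {-10, -8, -6, -4, -2, 0, 2, 4, 6, 8, 10}.

Counting them gives 11 values.

Answer: 11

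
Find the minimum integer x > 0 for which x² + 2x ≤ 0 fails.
Testing positive integers:
x = 1: LHS = 1² + 2·1 = 3; 3 ≤ 0 — FAILS  ← smallest positive counterexample

Answer: x = 1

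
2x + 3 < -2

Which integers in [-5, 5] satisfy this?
Holds for: {-5, -4, -3}
Fails for: {-2, -1, 0, 1, 2, 3, 4, 5}

Answer: {-5, -4, -3}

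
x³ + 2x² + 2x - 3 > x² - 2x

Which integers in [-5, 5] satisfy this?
Holds for: {1, 2, 3, 4, 5}
Fails for: {-5, -4, -3, -2, -1, 0}

Answer: {1, 2, 3, 4, 5}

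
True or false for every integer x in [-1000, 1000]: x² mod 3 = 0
The claim fails at x = 1:
x = 1: LHS = (1²) mod 3 = 1 mod 3 = 1; 1 = 0 — FAILS

Because a single integer refutes it, the statement is false.

Answer: False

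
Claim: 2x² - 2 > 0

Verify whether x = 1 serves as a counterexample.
Substitute x = 1 into the relation:
x = 1: LHS = 2·1² - 2 = 0; 0 > 0 — FAILS

Since the claim fails at x = 1, this value is a counterexample.

Answer: Yes, x = 1 is a counterexample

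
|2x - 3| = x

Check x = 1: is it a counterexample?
Substitute x = 1 into the relation:
x = 1: LHS = |2·1 - 3| = |-1| = 1; 1 = 1 — holds

The claim holds here, so x = 1 is not a counterexample. (A counterexample exists elsewhere, e.g. x = 0.)

Answer: No, x = 1 is not a counterexample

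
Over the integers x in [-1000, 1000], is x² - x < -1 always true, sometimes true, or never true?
Over all integers in [-1000, 1000], LHS − RHS is smallest at x = 0, where it equals 1:
x = 0: LHS = 0² - 0 = 0; 0 < -1 — FAILS
At the ends of the range:
x = -1000: LHS = (-1000)² - (-1000) = 1001000; 1001000 < -1 — FAILS
x = 1000: LHS = 1000² - 1000 = 999000; 999000 < -1 — FAILS
Hence LHS − RHS is never negative, i.e. LHS ≥ RHS throughout, so the claimed relation (<) fails for every integer in [-1000, 1000].

No integer in the range satisfies it.

Answer: Never true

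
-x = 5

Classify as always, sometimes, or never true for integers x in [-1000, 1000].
Holds at x = -5: LHS = -(-5) = 5; 5 = 5 — holds
Fails at x = 0: LHS = -0 = 0; 0 = 5 — FAILS
It is satisfied by some integers in the range but not all.

Answer: Sometimes true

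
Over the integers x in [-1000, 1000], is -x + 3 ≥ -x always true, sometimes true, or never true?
Over all integers in [-1000, 1000], LHS − RHS is smallest at x = 0, where it equals 3:
x = 0: LHS = -0 + 3 = 3, RHS = -0 = 0; 3 ≥ 0 — holds
At the ends of the range:
x = -1000: LHS = -(-1000) + 3 = 1003, RHS = -(-1000) = 1000; 1003 ≥ 1000 — holds
x = 1000: LHS = -1000 + 3 = -997; -997 ≥ -1000 — holds
Hence LHS − RHS is never negative, i.e. LHS ≥ RHS throughout, so the relation holds for every integer in [-1000, 1000].

No counterexample exists.

Answer: Always true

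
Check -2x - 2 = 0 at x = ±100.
x = 100: LHS = -2·100 - 2 = -202; -202 = 0 — FAILS
x = -100: LHS = -2·(-100) - 2 = 198; 198 = 0 — FAILS

Answer: No, fails for both x = 100 and x = -100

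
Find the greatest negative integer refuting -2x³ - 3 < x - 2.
Testing negative integers from -1 downward:
x = -1: LHS = -2·(-1)³ - 3 = -1, RHS = (-1) - 2 = -3; -1 < -3 — FAILS  ← closest negative counterexample to 0

Answer: x = -1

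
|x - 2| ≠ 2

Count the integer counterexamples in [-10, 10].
Counterexamples in [-10, 10]: {0, 4}.

Counting them gives 2 values.

Answer: 2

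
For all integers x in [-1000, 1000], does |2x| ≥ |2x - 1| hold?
The claim fails at x = 0:
x = 0: LHS = |2·0| = |0| = 0, RHS = |2·0 - 1| = |-1| = 1; 0 ≥ 1 — FAILS

Because a single integer refutes it, the statement is false.

Answer: False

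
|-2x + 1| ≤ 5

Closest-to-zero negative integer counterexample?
Testing negative integers from -1 downward:
x = -1: LHS = |-2·(-1) + 1| = |3| = 3; 3 ≤ 5 — holds
x = -2: LHS = |-2·(-2) + 1| = |5| = 5; 5 ≤ 5 — holds
x = -3: LHS = |-2·(-3) + 1| = |7| = 7; 7 ≤ 5 — FAILS  ← closest negative counterexample to 0

Answer: x = -3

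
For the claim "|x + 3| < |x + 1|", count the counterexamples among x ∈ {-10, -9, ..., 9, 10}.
Counterexamples in [-10, 10]: {-2, -1, 0, 1, 2, 3, 4, 5, 6, 7, 8, 9, 10}.

Counting them gives 13 values.

Answer: 13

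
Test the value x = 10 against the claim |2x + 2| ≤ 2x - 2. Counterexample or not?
Substitute x = 10 into the relation:
x = 10: LHS = |2·10 + 2| = |22| = 22, RHS = 2·10 - 2 = 18; 22 ≤ 18 — FAILS

Since the claim fails at x = 10, this value is a counterexample.

Answer: Yes, x = 10 is a counterexample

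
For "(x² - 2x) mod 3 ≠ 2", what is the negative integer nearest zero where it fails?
Testing negative integers from -1 downward:
x = -1: LHS = ((-1)² - 2·(-1)) mod 3 = 3 mod 3 = 0; 0 ≠ 2 — holds
x = -2: LHS = ((-2)² - 2·(-2)) mod 3 = 8 mod 3 = 2; 2 ≠ 2 — FAILS  ← closest negative counterexample to 0

Answer: x = -2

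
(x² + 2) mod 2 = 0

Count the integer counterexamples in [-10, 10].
Counterexamples in [-10, 10]: {-9, -7, -5, -3, -1, 1, 3, 5, 7, 9}.

Counting them gives 10 values.

Answer: 10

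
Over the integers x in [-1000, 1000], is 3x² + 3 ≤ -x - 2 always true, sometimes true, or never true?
Over all integers in [-1000, 1000], LHS − RHS is smallest at x = 0, where it equals 5:
x = 0: LHS = 3·0² + 3 = 3, RHS = -0 - 2 = -2; 3 ≤ -2 — FAILS
At the ends of the range:
x = -1000: LHS = 3·(-1000)² + 3 = 3000003, RHS = -(-1000) - 2 = 998; 3000003 ≤ 998 — FAILS
x = 1000: LHS = 3·1000² + 3 = 3000003, RHS = -1000 - 2 = -1002; 3000003 ≤ -1002 — FAILS
Hence LHS − RHS is never zero or negative, i.e. LHS > RHS throughout, so the claimed relation (≤) fails for every integer in [-1000, 1000].

No integer in the range satisfies it.

Answer: Never true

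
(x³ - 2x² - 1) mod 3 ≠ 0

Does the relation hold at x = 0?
x = 0: LHS = (0³ - 2·0² - 1) mod 3 = (-1) mod 3 = 2; 2 ≠ 0 — holds

The relation is satisfied at x = 0.

Answer: Yes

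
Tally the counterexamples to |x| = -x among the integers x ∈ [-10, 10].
Counterexamples in [-10, 10]: {1, 2, 3, 4, 5, 6, 7, 8, 9, 10}.

Counting them gives 10 values.

Answer: 10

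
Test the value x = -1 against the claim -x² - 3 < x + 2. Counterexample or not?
Substitute x = -1 into the relation:
x = -1: LHS = -(-1)² - 3 = -4, RHS = (-1) + 2 = 1; -4 < 1 — holds

The relation holds at x = -1, so it is not a counterexample.

Answer: No, x = -1 is not a counterexample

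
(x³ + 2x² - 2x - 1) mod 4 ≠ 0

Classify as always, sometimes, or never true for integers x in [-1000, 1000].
Holds at x = 0: LHS = (0³ + 2·0² - 2·0 - 1) mod 4 = (-1) mod 4 = 3; 3 ≠ 0 — holds
Fails at x = 1: LHS = (1³ + 2·1² - 2·1 - 1) mod 4 = 0 mod 4 = 0; 0 ≠ 0 — FAILS
It is satisfied by some integers in the range but not all.

Answer: Sometimes true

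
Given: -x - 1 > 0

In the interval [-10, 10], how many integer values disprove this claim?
Counterexamples in [-10, 10]: {-1, 0, 1, 2, 3, 4, 5, 6, 7, 8, 9, 10}.

Counting them gives 12 values.

Answer: 12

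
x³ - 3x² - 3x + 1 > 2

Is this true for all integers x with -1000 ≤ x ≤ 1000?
The claim fails at x = 0:
x = 0: LHS = 0³ - 3·0² - 3·0 + 1 = 1; 1 > 2 — FAILS

Because a single integer refutes it, the statement is false.

Answer: False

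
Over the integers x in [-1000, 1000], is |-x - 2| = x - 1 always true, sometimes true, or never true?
Over all integers in [-1000, 1000], LHS − RHS is always positive; it is smallest at x = 0, where it equals 3:
x = 0: LHS = |-0 - 2| = |-2| = 2, RHS = 0 - 1 = -1; 2 = -1 — FAILS
At the ends of the range:
x = -1000: LHS = |-(-1000) - 2| = |998| = 998, RHS = (-1000) - 1 = -1001; 998 = -1001 — FAILS
x = 1000: LHS = |-1000 - 2| = |-1002| = 1002, RHS = 1000 - 1 = 999; 1002 = 999 — FAILS
Hence LHS − RHS is never 0, i.e. the two sides are never equal, so the claimed relation (=) fails for every integer in [-1000, 1000].

No integer in the range satisfies it.

Answer: Never true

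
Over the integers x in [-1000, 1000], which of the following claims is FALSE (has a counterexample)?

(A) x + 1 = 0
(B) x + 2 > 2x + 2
(A) x = 0: LHS = 0 + 1 = 1; 1 = 0 — FAILS
(B) x = 0: LHS = 0 + 2 = 2, RHS = 2·0 + 2 = 2; 2 > 2 — FAILS

Answer: Both A and B are false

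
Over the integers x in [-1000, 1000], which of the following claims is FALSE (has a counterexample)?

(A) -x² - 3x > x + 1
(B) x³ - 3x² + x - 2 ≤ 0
(A) x = 0: LHS = -0² - 3·0 = 0, RHS = 0 + 1 = 1; 0 > 1 — FAILS
(B) x = 3: LHS = 3³ - 3·3² + 3 - 2 = 1; 1 ≤ 0 — FAILS

Answer: Both A and B are false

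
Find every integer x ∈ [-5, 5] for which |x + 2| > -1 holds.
An absolute value is never negative, so the left side is ≥ 0 for every x, while the right side is -1. Tightest case in [-5, 5] is x = -2:
x = -2: LHS = |(-2) + 2| = |0| = 0; 0 > -1 — holds
Hence LHS − RHS is never zero or negative, i.e. LHS > RHS throughout, so the relation holds for every integer in [-5, 5].

Answer: All integers in [-5, 5]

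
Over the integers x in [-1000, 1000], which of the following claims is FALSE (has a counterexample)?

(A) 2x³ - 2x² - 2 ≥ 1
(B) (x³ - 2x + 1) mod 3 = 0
(A) x = 0: LHS = 2·0³ - 2·0² - 2 = -2; -2 ≥ 1 — FAILS
(B) x = 0: LHS = (0³ - 2·0 + 1) mod 3 = 1 mod 3 = 1; 1 = 0 — FAILS

Answer: Both A and B are false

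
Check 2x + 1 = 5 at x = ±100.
x = 100: LHS = 2·100 + 1 = 201; 201 = 5 — FAILS
x = -100: LHS = 2·(-100) + 1 = -199; -199 = 5 — FAILS

Answer: No, fails for both x = 100 and x = -100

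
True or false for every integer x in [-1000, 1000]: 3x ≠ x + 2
The claim fails at x = 1:
x = 1: LHS = 3·1 = 3, RHS = 1 + 2 = 3; 3 ≠ 3 — FAILS

Because a single integer refutes it, the statement is false.

Answer: False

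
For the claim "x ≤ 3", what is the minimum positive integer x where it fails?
Testing positive integers:
x = 1: 1 ≤ 3 — holds
x = 2: 2 ≤ 3 — holds
x = 3: 3 ≤ 3 — holds
x = 4: 4 ≤ 3 — FAILS  ← smallest positive counterexample

Answer: x = 4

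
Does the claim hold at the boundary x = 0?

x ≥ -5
x = 0: 0 ≥ -5 — holds

The relation is satisfied at x = 0.

Answer: Yes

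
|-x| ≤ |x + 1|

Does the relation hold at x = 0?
x = 0: LHS = |-0| = |0| = 0, RHS = |0 + 1| = |1| = 1; 0 ≤ 1 — holds

The relation is satisfied at x = 0.

Answer: Yes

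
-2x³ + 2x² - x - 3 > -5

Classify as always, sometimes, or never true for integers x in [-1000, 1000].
Holds at x = 0: LHS = -2·0³ + 2·0² - 0 - 3 = -3; -3 > -5 — holds
Fails at x = 2: LHS = -2·2³ + 2·2² - 2 - 3 = -13; -13 > -5 — FAILS
It is satisfied by some integers in the range but not all.

Answer: Sometimes true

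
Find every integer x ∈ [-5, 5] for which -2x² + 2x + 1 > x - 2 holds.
Holds for: {0, 1}
Fails for: {-5, -4, -3, -2, -1, 2, 3, 4, 5}

Answer: {0, 1}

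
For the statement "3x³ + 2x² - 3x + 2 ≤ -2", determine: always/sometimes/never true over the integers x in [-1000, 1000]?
Holds at x = -2: LHS = 3·(-2)³ + 2·(-2)² - 3·(-2) + 2 = -8; -8 ≤ -2 — holds
Fails at x = 0: LHS = 3·0³ + 2·0² - 3·0 + 2 = 2; 2 ≤ -2 — FAILS
It is satisfied by some integers in the range but not all.

Answer: Sometimes true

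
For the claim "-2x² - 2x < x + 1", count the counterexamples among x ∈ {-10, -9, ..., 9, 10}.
Counterexamples in [-10, 10]: {-1}.

Counting them gives 1 values.

Answer: 1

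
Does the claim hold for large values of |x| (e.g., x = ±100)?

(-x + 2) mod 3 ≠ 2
x = 100: LHS = (-100 + 2) mod 3 = (-98) mod 3 = 1; 1 ≠ 2 — holds
x = -100: LHS = (-(-100) + 2) mod 3 = 102 mod 3 = 0; 0 ≠ 2 — holds

Answer: Yes, holds for both x = 100 and x = -100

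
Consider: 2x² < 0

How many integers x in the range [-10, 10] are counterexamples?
Counterexamples in [-10, 10]: {-10, -9, -8, -7, -6, -5, -4, -3, -2, -1, 0, 1, 2, 3, 4, 5, 6, 7, 8, 9, 10}.

Counting them gives 21 values.

Answer: 21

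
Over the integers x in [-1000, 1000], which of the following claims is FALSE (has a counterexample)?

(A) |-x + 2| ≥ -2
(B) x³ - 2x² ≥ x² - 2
(A) An absolute value is never negative, so the left side is ≥ 0 for every x, while the right side is -2. Tightest case in [-1000, 1000] is x = 2:
x = 2: LHS = |-2 + 2| = |0| = 0; 0 ≥ -2 — holds
Hence LHS − RHS is never negative, i.e. LHS ≥ RHS throughout, so the relation holds for every integer in [-1000, 1000].

(B) x = -1: LHS = (-1)³ - 2·(-1)² = -3, RHS = (-1)² - 2 = -1; -3 ≥ -1 — FAILS

Only (B) has a counterexample.

Answer: B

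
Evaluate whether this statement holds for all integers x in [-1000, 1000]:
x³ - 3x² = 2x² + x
The claim fails at x = 1:
x = 1: LHS = 1³ - 3·1² = -2, RHS = 2·1² + 1 = 3; -2 = 3 — FAILS

Because a single integer refutes it, the statement is false.

Answer: False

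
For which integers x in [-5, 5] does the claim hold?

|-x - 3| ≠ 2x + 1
Holds for: {-5, -4, -3, -2, -1, 0, 1, 3, 4, 5}
Fails for: {2}

Answer: {-5, -4, -3, -2, -1, 0, 1, 3, 4, 5}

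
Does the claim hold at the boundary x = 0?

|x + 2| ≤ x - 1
x = 0: LHS = |0 + 2| = |2| = 2, RHS = 0 - 1 = -1; 2 ≤ -1 — FAILS

The relation fails at x = 0, so x = 0 is a counterexample.

Answer: No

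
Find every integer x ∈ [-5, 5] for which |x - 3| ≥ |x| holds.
Holds for: {-5, -4, -3, -2, -1, 0, 1}
Fails for: {2, 3, 4, 5}

Answer: {-5, -4, -3, -2, -1, 0, 1}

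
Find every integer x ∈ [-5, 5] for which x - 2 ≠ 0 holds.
Holds for: {-5, -4, -3, -2, -1, 0, 1, 3, 4, 5}
Fails for: {2}

Answer: {-5, -4, -3, -2, -1, 0, 1, 3, 4, 5}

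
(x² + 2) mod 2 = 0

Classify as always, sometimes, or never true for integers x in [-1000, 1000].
Holds at x = 0: LHS = (0² + 2) mod 2 = 2 mod 2 = 0; 0 = 0 — holds
Fails at x = 1: LHS = (1² + 2) mod 2 = 3 mod 2 = 1; 1 = 0 — FAILS
It is satisfied by some integers in the range but not all.

Answer: Sometimes true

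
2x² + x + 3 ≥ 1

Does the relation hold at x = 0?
x = 0: LHS = 2·0² + 0 + 3 = 3; 3 ≥ 1 — holds

The relation is satisfied at x = 0.

Answer: Yes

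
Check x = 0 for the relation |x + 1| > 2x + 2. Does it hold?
x = 0: LHS = |0 + 1| = |1| = 1, RHS = 2·0 + 2 = 2; 1 > 2 — FAILS

The relation fails at x = 0, so x = 0 is a counterexample.

Answer: No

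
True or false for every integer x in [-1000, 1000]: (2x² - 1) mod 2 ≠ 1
The claim fails at x = 0:
x = 0: LHS = (2·0² - 1) mod 2 = (-1) mod 2 = 1; 1 ≠ 1 — FAILS

Because a single integer refutes it, the statement is false.

Answer: False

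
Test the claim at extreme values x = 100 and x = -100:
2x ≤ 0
x = 100: LHS = 2·100 = 200; 200 ≤ 0 — FAILS
x = -100: LHS = 2·(-100) = -200; -200 ≤ 0 — holds

Answer: Partially: fails for x = 100, holds for x = -100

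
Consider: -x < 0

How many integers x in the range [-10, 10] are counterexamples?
Counterexamples in [-10, 10]: {-10, -9, -8, -7, -6, -5, -4, -3, -2, -1, 0}.

Counting them gives 11 values.

Answer: 11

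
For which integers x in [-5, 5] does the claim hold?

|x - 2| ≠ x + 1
Track d = LHS − RHS over the integers in [-5, 5]. Equality would need d = 0, but d changes sign only between consecutive integers, jumping over 0:
x = 0: LHS = |0 - 2| = |-2| = 2, RHS = 0 + 1 = 1; 2 ≠ 1 — holds  (d = 1)
x = 1: LHS = |1 - 2| = |-1| = 1, RHS = 1 + 1 = 2; 1 ≠ 2 — holds  (d = -1)
Away from these crossings d keeps a constant sign, and checking every integer in [-5, 5] confirms d ≠ 0 throughout. Hence the two sides are never equal, so the relation holds for every integer in [-5, 5].

Answer: All integers in [-5, 5]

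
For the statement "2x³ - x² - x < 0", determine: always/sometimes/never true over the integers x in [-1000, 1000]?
Holds at x = -1: LHS = 2·(-1)³ - (-1)² - (-1) = -2; -2 < 0 — holds
Fails at x = 0: LHS = 2·0³ - 0² - 0 = 0; 0 < 0 — FAILS
It is satisfied by some integers in the range but not all.

Answer: Sometimes true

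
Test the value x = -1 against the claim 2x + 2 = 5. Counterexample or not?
Substitute x = -1 into the relation:
x = -1: LHS = 2·(-1) + 2 = 0; 0 = 5 — FAILS

Since the claim fails at x = -1, this value is a counterexample.

Answer: Yes, x = -1 is a counterexample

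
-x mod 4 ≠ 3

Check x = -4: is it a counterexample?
Substitute x = -4 into the relation:
x = -4: LHS = (-(-4)) mod 4 = 4 mod 4 = 0; 0 ≠ 3 — holds

The claim holds here, so x = -4 is not a counterexample. (A counterexample exists elsewhere, e.g. x = 1.)

Answer: No, x = -4 is not a counterexample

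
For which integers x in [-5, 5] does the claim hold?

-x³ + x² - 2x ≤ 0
Holds for: {0, 1, 2, 3, 4, 5}
Fails for: {-5, -4, -3, -2, -1}

Answer: {0, 1, 2, 3, 4, 5}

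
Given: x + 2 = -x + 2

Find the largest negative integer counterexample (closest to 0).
Testing negative integers from -1 downward:
x = -1: LHS = (-1) + 2 = 1, RHS = -(-1) + 2 = 3; 1 = 3 — FAILS  ← closest negative counterexample to 0

Answer: x = -1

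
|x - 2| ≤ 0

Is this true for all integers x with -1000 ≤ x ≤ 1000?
The claim fails at x = 0:
x = 0: LHS = |0 - 2| = |-2| = 2; 2 ≤ 0 — FAILS

Because a single integer refutes it, the statement is false.

Answer: False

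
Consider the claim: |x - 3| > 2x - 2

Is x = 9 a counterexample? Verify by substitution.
Substitute x = 9 into the relation:
x = 9: LHS = |9 - 3| = |6| = 6, RHS = 2·9 - 2 = 16; 6 > 16 — FAILS

Since the claim fails at x = 9, this value is a counterexample.

Answer: Yes, x = 9 is a counterexample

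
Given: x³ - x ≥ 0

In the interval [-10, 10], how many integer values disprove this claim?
Counterexamples in [-10, 10]: {-10, -9, -8, -7, -6, -5, -4, -3, -2}.

Counting them gives 9 values.

Answer: 9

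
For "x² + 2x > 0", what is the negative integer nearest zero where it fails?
Testing negative integers from -1 downward:
x = -1: LHS = (-1)² + 2·(-1) = -1; -1 > 0 — FAILS  ← closest negative counterexample to 0

Answer: x = -1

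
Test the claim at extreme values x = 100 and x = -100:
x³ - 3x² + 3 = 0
x = 100: LHS = 100³ - 3·100² + 3 = 970003; 970003 = 0 — FAILS
x = -100: LHS = (-100)³ - 3·(-100)² + 3 = -1029997; -1029997 = 0 — FAILS

Answer: No, fails for both x = 100 and x = -100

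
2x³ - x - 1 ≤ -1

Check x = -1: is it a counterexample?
Substitute x = -1 into the relation:
x = -1: LHS = 2·(-1)³ - (-1) - 1 = -2; -2 ≤ -1 — holds

The claim holds here, so x = -1 is not a counterexample. (A counterexample exists elsewhere, e.g. x = 1.)

Answer: No, x = -1 is not a counterexample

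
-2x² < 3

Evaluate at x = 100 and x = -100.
x = 100: LHS = -2·100² = -20000; -20000 < 3 — holds
x = -100: LHS = -2·(-100)² = -20000; -20000 < 3 — holds

Answer: Yes, holds for both x = 100 and x = -100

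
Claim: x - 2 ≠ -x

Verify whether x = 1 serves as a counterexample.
Substitute x = 1 into the relation:
x = 1: LHS = 1 - 2 = -1; -1 ≠ -1 — FAILS

Since the claim fails at x = 1, this value is a counterexample.

Answer: Yes, x = 1 is a counterexample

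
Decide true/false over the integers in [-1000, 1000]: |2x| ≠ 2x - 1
Over all integers in [-1000, 1000], LHS − RHS is always positive; it is smallest at x = 0, where it equals 1:
x = 0: LHS = |2·0| = |0| = 0, RHS = 2·0 - 1 = -1; 0 ≠ -1 — holds
At the ends of the range:
x = -1000: LHS = |2·(-1000)| = |-2000| = 2000, RHS = 2·(-1000) - 1 = -2001; 2000 ≠ -2001 — holds
x = 1000: LHS = |2·1000| = |2000| = 2000, RHS = 2·1000 - 1 = 1999; 2000 ≠ 1999 — holds
Hence LHS − RHS is never 0, i.e. the two sides are never equal, so the relation holds for every integer in [-1000, 1000].

No counterexample exists.

Answer: True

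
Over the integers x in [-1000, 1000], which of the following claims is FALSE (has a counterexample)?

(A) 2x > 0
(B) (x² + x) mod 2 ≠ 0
(A) x = 0: LHS = 2·0 = 0; 0 > 0 — FAILS
(B) x = 0: LHS = (0² + 0) mod 2 = 0 mod 2 = 0; 0 ≠ 0 — FAILS

Answer: Both A and B are false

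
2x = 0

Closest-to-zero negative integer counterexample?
Testing negative integers from -1 downward:
x = -1: LHS = 2·(-1) = -2; -2 = 0 — FAILS  ← closest negative counterexample to 0

Answer: x = -1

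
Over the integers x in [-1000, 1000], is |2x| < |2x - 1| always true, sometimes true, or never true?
Holds at x = 0: LHS = |2·0| = |0| = 0, RHS = |2·0 - 1| = |-1| = 1; 0 < 1 — holds
Fails at x = 1: LHS = |2·1| = |2| = 2, RHS = |2·1 - 1| = |1| = 1; 2 < 1 — FAILS
It is satisfied by some integers in the range but not all.

Answer: Sometimes true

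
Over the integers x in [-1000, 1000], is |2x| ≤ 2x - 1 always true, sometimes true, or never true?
Over all integers in [-1000, 1000], LHS − RHS is smallest at x = 0, where it equals 1:
x = 0: LHS = |2·0| = |0| = 0, RHS = 2·0 - 1 = -1; 0 ≤ -1 — FAILS
At the ends of the range:
x = -1000: LHS = |2·(-1000)| = |-2000| = 2000, RHS = 2·(-1000) - 1 = -2001; 2000 ≤ -2001 — FAILS
x = 1000: LHS = |2·1000| = |2000| = 2000, RHS = 2·1000 - 1 = 1999; 2000 ≤ 1999 — FAILS
Hence LHS − RHS is never zero or negative, i.e. LHS > RHS throughout, so the claimed relation (≤) fails for every integer in [-1000, 1000].

No integer in the range satisfies it.

Answer: Never true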